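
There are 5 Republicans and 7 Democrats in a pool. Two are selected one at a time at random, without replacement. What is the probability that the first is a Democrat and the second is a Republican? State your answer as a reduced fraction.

35/132

Multiply the conditional probabilities at each draw: 7/12 · 5/11 = 35/132.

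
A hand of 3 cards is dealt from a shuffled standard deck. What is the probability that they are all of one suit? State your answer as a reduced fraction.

There are C(52,3) = 22100 possible 3-card hands.
Hands of one suit: 4 suits × C(13,3) = 4·286 = 1144.
Probability = 1144/22100 = 22/425.

22/425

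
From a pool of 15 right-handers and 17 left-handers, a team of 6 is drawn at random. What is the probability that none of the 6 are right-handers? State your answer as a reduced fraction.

There are C(32,6) = 906192 possible selections.
Selections with no right-handers (all left-handers): C(17,6) = 12376.
Probability = 12376/906192 = 221/16182.

221/16182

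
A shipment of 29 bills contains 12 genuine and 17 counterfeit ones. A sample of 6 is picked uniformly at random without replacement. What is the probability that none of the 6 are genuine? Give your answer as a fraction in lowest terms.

There are C(29,6) = 475020 possible selections.
Selections with no genuine (all counterfeit): C(17,6) = 12376.
Probability = 12376/475020 = 34/1305.

34/1305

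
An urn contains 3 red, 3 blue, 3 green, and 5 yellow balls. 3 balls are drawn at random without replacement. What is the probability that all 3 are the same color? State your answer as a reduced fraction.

1/28

There are C(14,3) = 364 ways to draw 3 balls.
All same color: C(3,3) + C(3,3) + C(3,3) + C(5,3) = 1 + 1 + 1 + 10 = 13.
Probability = 13/364 = 1/28.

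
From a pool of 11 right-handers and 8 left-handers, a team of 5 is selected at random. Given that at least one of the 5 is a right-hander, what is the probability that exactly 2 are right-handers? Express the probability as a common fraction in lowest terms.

Work in counts. Selections with at least one right-hander: C(19,5) − C(8,5) = 11628 − 56 = 11572.
Of those, selections where exactly 2 are right-handers: C(11,2)·C(8,3) = 55·56 = 3080.
Conditional probability = 3080/11572 = 70/263.

70/263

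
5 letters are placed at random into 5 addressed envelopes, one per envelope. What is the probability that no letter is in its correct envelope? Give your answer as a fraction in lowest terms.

There are 5! = 120 assignments.
By inclusion-exclusion, assignments with no fixed points: C(5,0)·5! − C(5,1)·4! + C(5,2)·3! − C(5,3)·2! + C(5,4)·1! − C(5,5)·0! = 44.
Probability = 44/120 = 11/30.

11/30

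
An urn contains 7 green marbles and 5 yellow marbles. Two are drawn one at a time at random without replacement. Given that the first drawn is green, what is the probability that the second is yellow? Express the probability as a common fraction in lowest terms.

5/11

After removing one green, 11 remain: 6 green and 5 yellow.
So the probability the next is yellow is 5/11.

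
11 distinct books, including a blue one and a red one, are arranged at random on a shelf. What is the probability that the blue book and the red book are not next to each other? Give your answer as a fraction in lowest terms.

9/11

There are 11! = 39916800 arrangements.
Arrangements with the blue book and the red book adjacent: 2·10! = 7257600.
So not adjacent: 39916800 − 7257600 = 32659200, probability 32659200/39916800 = 9/11.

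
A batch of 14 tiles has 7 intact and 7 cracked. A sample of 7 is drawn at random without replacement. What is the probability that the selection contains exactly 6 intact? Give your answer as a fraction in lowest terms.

The sample space is all 7-subsets of the 14: C(14,7) = 3432.
Selections with exactly 6 intact: choose 6 of the 7 intact and 1 of the 7 cracked, C(7,6)·C(7,1) = 7·7 = 49.
Probability = 49/3432.

49/3432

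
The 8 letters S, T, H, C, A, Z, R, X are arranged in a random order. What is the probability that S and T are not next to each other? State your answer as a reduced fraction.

There are 8! = 40320 arrangements.
Arrangements with S and T adjacent: 2·7! = 10080.
So not adjacent: 40320 − 10080 = 30240, probability 30240/40320 = 3/4.

3/4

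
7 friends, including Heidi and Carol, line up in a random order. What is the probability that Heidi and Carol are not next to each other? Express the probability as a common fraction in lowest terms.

5/7

There are 7! = 5040 arrangements.
Arrangements with Heidi and Carol adjacent: 2·6! = 1440.
So not adjacent: 5040 − 1440 = 3600, probability 3600/5040 = 5/7.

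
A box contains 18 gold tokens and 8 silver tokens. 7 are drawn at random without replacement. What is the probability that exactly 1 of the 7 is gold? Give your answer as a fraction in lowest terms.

63/82225

The sample space is all 7-subsets of the 26: C(26,7) = 657800.
Selections with exactly 1 gold: choose 1 of the 18 gold and 6 of the 8 silver, C(18,1)·C(8,6) = 18·28 = 504.
Probability = 504/657800 = 63/82225.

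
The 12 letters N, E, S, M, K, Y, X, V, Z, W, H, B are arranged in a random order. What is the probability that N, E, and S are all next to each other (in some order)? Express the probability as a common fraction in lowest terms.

1/22

There are 12! = 479001600 arrangements.
Treat the three as one block: 10! placements × 3! orders within the block = 3628800·6 = 21772800.
Probability = 21772800/479001600 = 1/22.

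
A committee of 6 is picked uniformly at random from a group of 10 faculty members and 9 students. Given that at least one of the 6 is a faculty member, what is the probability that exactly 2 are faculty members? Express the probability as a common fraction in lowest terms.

Work in counts. Selections with at least one faculty member: C(19,6) − C(9,6) = 27132 − 84 = 27048.
Of those, selections where exactly 2 are faculty members: C(10,2)·C(9,4) = 45·126 = 5670.
Conditional probability = 5670/27048 = 135/644.

135/644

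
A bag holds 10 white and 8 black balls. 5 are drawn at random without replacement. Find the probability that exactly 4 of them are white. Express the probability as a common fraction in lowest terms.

10/51

There are C(18,5) = 8568 ways to choose 5 from 18.
Selections with exactly 4 white: choose 4 of the 10 white and 1 of the 8 black, C(10,4)·C(8,1) = 210·8 = 1680.
Probability = 1680/8568 = 10/51.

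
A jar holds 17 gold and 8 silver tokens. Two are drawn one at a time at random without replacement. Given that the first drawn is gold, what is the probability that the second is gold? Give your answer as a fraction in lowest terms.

After removing one gold, 24 remain: 16 gold and 8 silver.
So the probability the next is gold is 16/24 = 2/3.

2/3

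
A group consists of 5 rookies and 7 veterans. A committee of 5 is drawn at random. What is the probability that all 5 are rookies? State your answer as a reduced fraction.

There are C(12,5) = 792 possible selections.
Selections with all rookies: C(5,5) = 1.
Probability = 1/792.

1/792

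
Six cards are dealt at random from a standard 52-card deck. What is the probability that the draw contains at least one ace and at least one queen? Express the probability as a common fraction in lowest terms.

718637/5089630

There are C(52,6) = 20358520 possible draws.
By inclusion-exclusion on the complements, draws missing all aces or all queens: C(48,6) + C(48,6) − C(44,6) = 12271512 + 12271512 − 7059052 = 17483972.
So draws with at least one of each: 20358520 − 17483972 = 2874548, probability 2874548/20358520 = 718637/5089630.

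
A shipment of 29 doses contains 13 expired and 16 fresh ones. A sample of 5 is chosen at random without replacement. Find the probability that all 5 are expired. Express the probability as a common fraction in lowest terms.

There are C(29,5) = 118755 possible selections.
Selections with all expired: C(13,5) = 1287.
Probability = 1287/118755 = 11/1015.

11/1015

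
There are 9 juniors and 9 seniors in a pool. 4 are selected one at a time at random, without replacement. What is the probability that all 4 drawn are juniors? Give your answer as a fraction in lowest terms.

7/170

Multiply the conditional probabilities at each draw: 9/18 · 8/17 · 7/16 · 6/15 = 3024/73440 = 7/170.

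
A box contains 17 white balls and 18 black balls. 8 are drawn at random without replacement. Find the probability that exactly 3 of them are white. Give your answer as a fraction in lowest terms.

The sample space is all 8-subsets of the 35: C(35,8) = 23535820.
Selections with exactly 3 white: choose 3 of the 17 white and 5 of the 18 black, C(17,3)·C(18,5) = 680·8568 = 5826240.
Probability = 5826240/23535820 = 2448/9889.

2448/9889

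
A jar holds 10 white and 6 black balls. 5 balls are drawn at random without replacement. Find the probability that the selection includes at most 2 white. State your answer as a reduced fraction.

22/91

There are C(16,5) = 4368 ways to choose the 5.
Favorable selections (at most 2 white): C(10,0)·C(6,5) + C(10,1)·C(6,4) + C(10,2)·C(6,3) = 6 + 150 + 900 = 1056.
Probability = 1056/4368 = 22/91.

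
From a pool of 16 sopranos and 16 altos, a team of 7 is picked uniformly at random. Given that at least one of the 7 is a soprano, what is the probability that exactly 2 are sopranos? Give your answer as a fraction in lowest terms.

2520/16127

Work in counts. Selections with at least one soprano: C(32,7) − C(16,7) = 3365856 − 11440 = 3354416.
Of those, selections where exactly 2 are sopranos: C(16,2)·C(16,5) = 120·4368 = 524160.
Conditional probability = 524160/3354416 = 2520/16127.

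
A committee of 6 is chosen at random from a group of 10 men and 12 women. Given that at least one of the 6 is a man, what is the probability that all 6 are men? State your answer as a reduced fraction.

10/3509

Work in counts. Selections with at least one man: C(22,6) − C(12,6) = 74613 − 924 = 73689.
Of those, selections where all 6 are men: C(10,6) = 210.
Conditional probability = 210/73689 = 10/3509.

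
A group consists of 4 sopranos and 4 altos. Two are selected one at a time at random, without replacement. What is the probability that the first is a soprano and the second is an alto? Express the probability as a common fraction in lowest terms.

2/7

Multiply the conditional probabilities at each draw: 4/8 · 4/7 = 16/56 = 2/7.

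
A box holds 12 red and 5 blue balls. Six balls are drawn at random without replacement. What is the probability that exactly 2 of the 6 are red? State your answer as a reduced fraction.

The sample space is all 6-subsets of the 17: C(17,6) = 12376.
Selections with exactly 2 red: choose 2 of the 12 red and 4 of the 5 blue, C(12,2)·C(5,4) = 66·5 = 330.
Probability = 330/12376 = 165/6188.

165/6188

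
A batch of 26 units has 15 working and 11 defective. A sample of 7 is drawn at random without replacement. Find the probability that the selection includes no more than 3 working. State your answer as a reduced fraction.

Total selections: C(26,7) = 657800.
Favorable selections (no more than 3 working): C(15,0)·C(11,7) + C(15,1)·C(11,6) + C(15,2)·C(11,5) + C(15,3)·C(11,4) = 330 + 6930 + 48510 + 150150 = 205920.
Probability = 205920/657800 = 36/115.

36/115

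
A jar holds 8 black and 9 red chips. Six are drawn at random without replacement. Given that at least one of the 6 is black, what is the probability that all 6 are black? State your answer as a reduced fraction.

Work in counts. Selections with at least one black: C(17,6) − C(9,6) = 12376 − 84 = 12292.
Of those, selections where all 6 are black: C(8,6) = 28.
Conditional probability = 28/12292 = 1/439.

1/439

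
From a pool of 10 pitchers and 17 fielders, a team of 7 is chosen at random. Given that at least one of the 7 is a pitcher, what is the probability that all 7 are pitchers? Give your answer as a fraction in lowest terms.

60/434291

Work in counts. Selections with at least one pitcher: C(27,7) − C(17,7) = 888030 − 19448 = 868582.
Of those, selections where all 7 are pitchers: C(10,7) = 120.
Conditional probability = 120/868582 = 60/434291.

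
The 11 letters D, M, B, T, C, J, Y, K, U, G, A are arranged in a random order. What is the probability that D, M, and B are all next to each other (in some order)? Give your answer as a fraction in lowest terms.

There are 11! = 39916800 arrangements.
Treat the three as one block: 9! placements × 3! orders within the block = 362880·6 = 2177280.
Probability = 2177280/39916800 = 3/55.

3/55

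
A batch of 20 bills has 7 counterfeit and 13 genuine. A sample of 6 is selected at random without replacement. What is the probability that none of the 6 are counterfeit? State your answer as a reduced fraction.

143/3230

There are C(20,6) = 38760 possible selections.
Selections with no counterfeit (all genuine): C(13,6) = 1716.
Probability = 1716/38760 = 143/3230.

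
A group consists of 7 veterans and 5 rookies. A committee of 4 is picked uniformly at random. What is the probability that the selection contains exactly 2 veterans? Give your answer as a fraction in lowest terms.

The sample space is all 4-subsets of the 12: C(12,4) = 495.
Selections with exactly 2 veterans: choose 2 of the 7 veterans and 2 of the 5 rookies, C(7,2)·C(5,2) = 21·10 = 210.
Probability = 210/495 = 14/33.

14/33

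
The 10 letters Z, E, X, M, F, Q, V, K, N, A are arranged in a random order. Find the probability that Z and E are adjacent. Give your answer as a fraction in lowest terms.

There are 10! = 3628800 arrangements.
Treat Z and E as a block: 9! arrangements of the blocks × 2 orders within the block = 2·362880 = 725760.
Probability = 725760/3628800 = 1/5.

1/5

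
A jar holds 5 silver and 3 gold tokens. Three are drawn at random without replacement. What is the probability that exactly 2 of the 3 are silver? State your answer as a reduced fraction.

The sample space is all 3-subsets of the 8: C(8,3) = 56.
Selections with exactly 2 silver: choose 2 of the 5 silver and 1 of the 3 gold, C(5,2)·C(3,1) = 10·3 = 30.
Probability = 30/56 = 15/28.

15/28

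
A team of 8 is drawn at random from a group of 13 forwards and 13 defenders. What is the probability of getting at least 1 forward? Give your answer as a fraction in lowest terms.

10916/10925

Total selections: C(26,8) = 1562275.
The complement is all 8 are defenders: C(13,8) = 1287.
Probability = 1 − 1287/1562275 = 1560988/1562275 = 10916/10925.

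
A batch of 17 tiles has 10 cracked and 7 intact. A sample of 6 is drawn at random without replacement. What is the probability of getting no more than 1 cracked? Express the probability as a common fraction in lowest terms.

31/1768

There are C(17,6) = 12376 ways to choose the 6.
Favorable selections (no more than 1 cracked): C(10,0)·C(7,6) + C(10,1)·C(7,5) = 7 + 210 = 217.
Probability = 217/12376 = 31/1768.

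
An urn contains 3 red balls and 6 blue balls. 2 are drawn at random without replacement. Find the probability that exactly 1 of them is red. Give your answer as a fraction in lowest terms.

1/2

Total number of selections: C(9,2) = 36.
Selections with exactly 1 red: choose 1 of the 3 red and 1 of the 6 blue, C(3,1)·C(6,1) = 3·6 = 18.
Probability = 18/36 = 1/2.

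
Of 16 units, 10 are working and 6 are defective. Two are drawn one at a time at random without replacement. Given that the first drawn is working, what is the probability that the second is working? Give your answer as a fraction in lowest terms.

3/5

After removing one working, 15 remain: 9 working and 6 defective.
So the probability the next is working is 9/15 = 3/5.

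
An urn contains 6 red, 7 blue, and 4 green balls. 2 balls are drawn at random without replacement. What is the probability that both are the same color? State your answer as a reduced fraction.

21/68

There are C(17,2) = 136 ways to draw 2 balls.
All same color: C(6,2) + C(7,2) + C(4,2) = 15 + 21 + 6 = 42.
Probability = 42/136 = 21/68.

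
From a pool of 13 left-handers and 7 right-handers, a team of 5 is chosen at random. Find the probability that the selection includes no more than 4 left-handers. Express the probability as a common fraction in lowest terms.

There are C(20,5) = 15504 ways to choose the 5.
The complement is exactly 5 left-handers: C(13,5)·C(7,0) = 1287.
Probability = 1 − 1287/15504 = 14217/15504 = 4739/5168.

4739/5168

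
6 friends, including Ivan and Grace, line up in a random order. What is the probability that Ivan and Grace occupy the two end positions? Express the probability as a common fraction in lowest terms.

There are 6! = 720 arrangements.
Place Ivan and Grace at the ends in 2 ways, arrange the remaining 4 in 4! = 24 ways: 2·24 = 48.
Probability = 48/720 = 1/15.

1/15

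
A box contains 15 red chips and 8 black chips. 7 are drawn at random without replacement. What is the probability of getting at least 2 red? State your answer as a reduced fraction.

244729/245157

Total selections: C(23,7) = 245157.
Count the complement (fewer than 2 red): C(15,0)·C(8,7) + C(15,1)·C(8,6) = 8 + 420 = 428.
Probability = 1 − 428/245157 = 244729/245157.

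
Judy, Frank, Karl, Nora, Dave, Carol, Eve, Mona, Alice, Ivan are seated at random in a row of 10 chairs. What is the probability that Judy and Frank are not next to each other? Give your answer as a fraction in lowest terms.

4/5

There are 10! = 3628800 arrangements.
Arrangements with Judy and Frank adjacent: 2·9! = 725760.
So not adjacent: 3628800 − 725760 = 2903040, probability 2903040/3628800 = 4/5.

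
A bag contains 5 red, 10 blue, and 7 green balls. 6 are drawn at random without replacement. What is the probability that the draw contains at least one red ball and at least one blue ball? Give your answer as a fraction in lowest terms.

2920/3553

There are C(22,6) = 74613 possible draws.
By inclusion-exclusion on the complements, draws missing all red or all blue: C(17,6) + C(12,6) − C(7,6) = 12376 + 924 − 7 = 13293.
So draws with at least one of each: 74613 − 13293 = 61320, probability 61320/74613 = 2920/3553.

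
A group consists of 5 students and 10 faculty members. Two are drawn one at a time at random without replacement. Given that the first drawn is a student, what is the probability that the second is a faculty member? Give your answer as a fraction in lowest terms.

After removing one student, 14 remain: 4 students and 10 faculty members.
So the probability the next is a faculty member is 10/14 = 5/7.

5/7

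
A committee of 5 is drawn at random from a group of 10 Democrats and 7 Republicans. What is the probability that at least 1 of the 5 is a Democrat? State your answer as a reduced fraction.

881/884

There are C(17,5) = 6188 ways to choose the 5.
Favorable selections (at least 1 Democrat): C(10,1)·C(7,4) + C(10,2)·C(7,3) + C(10,3)·C(7,2) + C(10,4)·C(7,1) + C(10,5)·C(7,0) = 350 + 1575 + 2520 + 1470 + 252 = 6167.
Probability = 6167/6188 = 881/884.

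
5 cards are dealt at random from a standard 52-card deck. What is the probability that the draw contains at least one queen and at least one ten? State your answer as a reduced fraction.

There are C(52,5) = 2598960 possible draws.
By inclusion-exclusion on the complements, draws missing all queens or all tens: C(48,5) + C(48,5) − C(44,5) = 1712304 + 1712304 − 1086008 = 2338600.
So draws with at least one of each: 2598960 − 2338600 = 260360, probability 260360/2598960 = 6509/64974.

6509/64974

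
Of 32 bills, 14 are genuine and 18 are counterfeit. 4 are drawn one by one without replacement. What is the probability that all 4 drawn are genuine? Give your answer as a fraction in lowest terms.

1001/35960

Multiply the conditional probabilities at each draw: 14/32 · 13/31 · 12/30 · 11/29 = 24024/863040 = 1001/35960.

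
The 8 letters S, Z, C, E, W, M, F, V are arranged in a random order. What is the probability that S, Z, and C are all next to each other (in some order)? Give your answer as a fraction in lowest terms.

3/28

There are 8! = 40320 arrangements.
Treat the three as one block: 6! placements × 3! orders within the block = 720·6 = 4320.
Probability = 4320/40320 = 3/28.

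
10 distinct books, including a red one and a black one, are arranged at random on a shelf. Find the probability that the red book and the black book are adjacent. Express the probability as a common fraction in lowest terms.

There are 10! = 3628800 arrangements.
Treat the red book and the black book as a block: 9! arrangements of the blocks × 2 orders within the block = 2·362880 = 725760.
Probability = 725760/3628800 = 1/5.

1/5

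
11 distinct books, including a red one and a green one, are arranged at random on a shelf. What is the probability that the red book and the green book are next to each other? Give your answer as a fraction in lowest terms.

2/11

There are 11! = 39916800 arrangements.
Treat the red book and the green book as a block: 10! arrangements of the blocks × 2 orders within the block = 2·3628800 = 7257600.
Probability = 7257600/39916800 = 2/11.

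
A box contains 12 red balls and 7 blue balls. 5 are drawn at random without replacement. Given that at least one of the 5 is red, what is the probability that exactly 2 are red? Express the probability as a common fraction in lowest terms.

770/3869

Work in counts. Selections with at least one red: C(19,5) − C(7,5) = 11628 − 21 = 11607.
Of those, selections where exactly 2 are red: C(12,2)·C(7,3) = 66·35 = 2310.
Conditional probability = 2310/11607 = 770/3869.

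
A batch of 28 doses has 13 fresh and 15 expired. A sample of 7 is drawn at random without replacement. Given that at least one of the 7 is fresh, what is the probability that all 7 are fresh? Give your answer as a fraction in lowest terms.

4/2745

Work in counts. Selections with at least one fresh: C(28,7) − C(15,7) = 1184040 − 6435 = 1177605.
Of those, selections where all 7 are fresh: C(13,7) = 1716.
Conditional probability = 1716/1177605 = 4/2745.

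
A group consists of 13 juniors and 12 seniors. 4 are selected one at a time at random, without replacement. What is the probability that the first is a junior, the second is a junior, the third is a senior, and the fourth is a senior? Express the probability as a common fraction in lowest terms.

Multiply the conditional probabilities at each draw: 13/25 · 12/24 · 12/23 · 11/22 = 20592/303600 = 39/575.

39/575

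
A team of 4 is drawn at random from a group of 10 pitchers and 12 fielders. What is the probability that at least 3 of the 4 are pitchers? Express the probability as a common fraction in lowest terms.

30/133

There are C(22,4) = 7315 ways to choose the 4.
Favorable selections (at least 3 pitchers): C(10,3)·C(12,1) + C(10,4)·C(12,0) = 1440 + 210 = 1650.
Probability = 1650/7315 = 30/133.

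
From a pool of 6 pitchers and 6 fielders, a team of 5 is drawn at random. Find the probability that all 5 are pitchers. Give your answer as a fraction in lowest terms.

1/132

There are C(12,5) = 792 possible selections.
Selections with all pitchers: C(6,5) = 6.
Probability = 6/792 = 1/132.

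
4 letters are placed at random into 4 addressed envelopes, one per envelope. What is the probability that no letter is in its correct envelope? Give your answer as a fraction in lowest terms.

3/8

There are 4! = 24 assignments.
By inclusion-exclusion, assignments with no fixed points: C(4,0)·4! − C(4,1)·3! + C(4,2)·2! − C(4,3)·1! + C(4,4)·0! = 9.
Probability = 9/24 = 3/8.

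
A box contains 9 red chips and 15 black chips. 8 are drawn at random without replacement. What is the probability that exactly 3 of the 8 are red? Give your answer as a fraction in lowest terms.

The sample space is all 8-subsets of the 24: C(24,8) = 735471.
Selections with exactly 3 red: choose 3 of the 9 red and 5 of the 15 black, C(9,3)·C(15,5) = 84·3003 = 252252.
Probability = 252252/735471 = 2548/7429.

2548/7429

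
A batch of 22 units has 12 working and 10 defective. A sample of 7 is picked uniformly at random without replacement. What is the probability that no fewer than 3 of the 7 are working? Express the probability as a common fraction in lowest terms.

There are C(22,7) = 170544 ways to choose the 7.
Count the complement (fewer than 3 working): C(12,0)·C(10,7) + C(12,1)·C(10,6) + C(12,2)·C(10,5) = 120 + 2520 + 16632 = 19272.
Probability = 1 − 19272/170544 = 151272/170544 = 573/646.

573/646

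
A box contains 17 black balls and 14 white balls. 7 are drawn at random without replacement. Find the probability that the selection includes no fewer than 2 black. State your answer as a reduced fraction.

66028/67425

There are C(31,7) = 2629575 ways to choose the 7.
Count the complement (fewer than 2 black): C(17,0)·C(14,7) + C(17,1)·C(14,6) = 3432 + 51051 = 54483.
Probability = 1 − 54483/2629575 = 2575092/2629575 = 66028/67425.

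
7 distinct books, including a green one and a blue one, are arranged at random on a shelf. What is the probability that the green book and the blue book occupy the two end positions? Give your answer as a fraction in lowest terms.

There are 7! = 5040 arrangements.
Place the green book and the blue book at the ends in 2 ways, arrange the remaining 5 in 5! = 120 ways: 2·120 = 240.
Probability = 240/5040 = 1/21.

1/21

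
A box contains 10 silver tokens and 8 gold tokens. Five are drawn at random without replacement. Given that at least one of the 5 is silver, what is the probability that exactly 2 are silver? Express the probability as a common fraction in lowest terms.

45/152

Work in counts. Selections with at least one silver: C(18,5) − C(8,5) = 8568 − 56 = 8512.
Of those, selections where exactly 2 are silver: C(10,2)·C(8,3) = 45·56 = 2520.
Conditional probability = 2520/8512 = 45/152.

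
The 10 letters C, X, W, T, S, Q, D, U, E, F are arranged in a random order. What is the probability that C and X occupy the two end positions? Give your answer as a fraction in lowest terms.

1/45

There are 10! = 3628800 arrangements.
Place C and X at the ends in 2 ways, arrange the remaining 8 in 8! = 40320 ways: 2·40320 = 80640.
Probability = 80640/3628800 = 1/45.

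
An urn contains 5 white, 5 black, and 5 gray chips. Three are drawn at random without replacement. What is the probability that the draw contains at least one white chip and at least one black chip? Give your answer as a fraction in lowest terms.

45/91

There are C(15,3) = 455 possible draws.
By inclusion-exclusion on the complements, draws missing all white or all black: C(10,3) + C(10,3) − C(5,3) = 120 + 120 − 10 = 230.
So draws with at least one of each: 455 − 230 = 225, probability 225/455 = 45/91.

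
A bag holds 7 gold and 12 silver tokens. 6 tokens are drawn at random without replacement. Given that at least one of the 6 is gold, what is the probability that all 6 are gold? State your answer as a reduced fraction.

1/3744

Work in counts. Selections with at least one gold: C(19,6) − C(12,6) = 27132 − 924 = 26208.
Of those, selections where all 6 are gold: C(7,6) = 7.
Conditional probability = 7/26208 = 1/3744.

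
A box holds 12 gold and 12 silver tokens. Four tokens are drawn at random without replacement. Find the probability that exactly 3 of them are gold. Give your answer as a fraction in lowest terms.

40/161

There are C(24,4) = 10626 ways to choose 4 from 24.
Selections with exactly 3 gold: choose 3 of the 12 gold and 1 of the 12 silver, C(12,3)·C(12,1) = 220·12 = 2640.
Probability = 2640/10626 = 40/161.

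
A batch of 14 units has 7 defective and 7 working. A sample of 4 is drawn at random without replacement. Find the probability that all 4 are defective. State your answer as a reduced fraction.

5/143

There are C(14,4) = 1001 possible selections.
Selections with all defective: C(7,4) = 35.
Probability = 35/1001 = 5/143.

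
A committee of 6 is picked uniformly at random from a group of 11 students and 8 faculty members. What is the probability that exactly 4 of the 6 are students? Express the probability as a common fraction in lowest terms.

There are C(19,6) = 27132 ways to choose 6 from 19.
Selections with exactly 4 students: choose 4 of the 11 students and 2 of the 8 faculty members, C(11,4)·C(8,2) = 330·28 = 9240.
Probability = 9240/27132 = 110/323.

110/323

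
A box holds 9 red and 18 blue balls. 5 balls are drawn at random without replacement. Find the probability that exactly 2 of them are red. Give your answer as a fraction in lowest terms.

Total number of selections: C(27,5) = 80730.
Selections with exactly 2 red: choose 2 of the 9 red and 3 of the 18 blue, C(9,2)·C(18,3) = 36·816 = 29376.
Probability = 29376/80730 = 544/1495.

544/1495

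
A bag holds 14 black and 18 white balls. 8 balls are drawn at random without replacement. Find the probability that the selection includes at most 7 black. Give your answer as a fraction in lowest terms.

269623/269700

Total selections: C(32,8) = 10518300.
The complement is exactly 8 black: C(14,8)·C(18,0) = 3003.
Probability = 1 − 3003/10518300 = 10515297/10518300 = 269623/269700.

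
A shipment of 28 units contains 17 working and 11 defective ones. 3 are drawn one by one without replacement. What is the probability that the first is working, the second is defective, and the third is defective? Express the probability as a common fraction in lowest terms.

935/9828

Multiply the conditional probabilities at each draw: 17/28 · 11/27 · 10/26 = 1870/19656 = 935/9828.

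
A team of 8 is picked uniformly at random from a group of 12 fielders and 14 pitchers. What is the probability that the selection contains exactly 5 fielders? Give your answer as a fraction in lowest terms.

2016/10925

The sample space is all 8-subsets of the 26: C(26,8) = 1562275.
Selections with exactly 5 fielders: choose 5 of the 12 fielders and 3 of the 14 pitchers, C(12,5)·C(14,3) = 792·364 = 288288.
Probability = 288288/1562275 = 2016/10925.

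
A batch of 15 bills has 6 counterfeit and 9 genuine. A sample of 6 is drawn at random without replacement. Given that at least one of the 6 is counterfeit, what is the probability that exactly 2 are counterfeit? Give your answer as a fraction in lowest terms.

Work in counts. Selections with at least one counterfeit: C(15,6) − C(9,6) = 5005 − 84 = 4921.
Of those, selections where exactly 2 are counterfeit: C(6,2)·C(9,4) = 15·126 = 1890.
Conditional probability = 1890/4921 = 270/703.

270/703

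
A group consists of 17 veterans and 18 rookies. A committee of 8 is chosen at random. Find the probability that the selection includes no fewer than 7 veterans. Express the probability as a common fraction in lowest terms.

143/8990

Total selections: C(35,8) = 23535820.
Favorable selections (no fewer than 7 veterans): C(17,7)·C(18,1) + C(17,8)·C(18,0) = 350064 + 24310 = 374374.
Probability = 374374/23535820 = 143/8990.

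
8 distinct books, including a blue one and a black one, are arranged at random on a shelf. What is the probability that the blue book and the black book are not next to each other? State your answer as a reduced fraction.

There are 8! = 40320 arrangements.
Arrangements with the blue book and the black book adjacent: 2·7! = 10080.
So not adjacent: 40320 − 10080 = 30240, probability 30240/40320 = 3/4.

3/4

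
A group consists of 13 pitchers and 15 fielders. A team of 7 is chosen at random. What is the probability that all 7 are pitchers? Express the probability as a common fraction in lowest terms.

There are C(28,7) = 1184040 possible selections.
Selections with all pitchers: C(13,7) = 1716.
Probability = 1716/1184040 = 1/690.

1/690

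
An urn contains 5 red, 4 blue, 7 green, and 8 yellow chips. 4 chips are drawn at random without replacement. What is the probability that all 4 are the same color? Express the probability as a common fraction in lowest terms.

There are C(24,4) = 10626 ways to draw 4 chips.
All same color: C(5,4) + C(4,4) + C(7,4) + C(8,4) = 5 + 1 + 35 + 70 = 111.
Probability = 111/10626 = 37/3542.

37/3542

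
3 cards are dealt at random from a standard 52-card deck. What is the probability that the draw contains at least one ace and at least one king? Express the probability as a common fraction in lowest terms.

188/5525

There are C(52,3) = 22100 possible draws.
By inclusion-exclusion on the complements, draws missing all aces or all kings: C(48,3) + C(48,3) − C(44,3) = 17296 + 17296 − 13244 = 21348.
So draws with at least one of each: 22100 − 21348 = 752, probability 752/22100 = 188/5525.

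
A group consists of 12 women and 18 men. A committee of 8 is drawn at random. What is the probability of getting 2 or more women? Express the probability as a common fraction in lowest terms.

46387/50025

There are C(30,8) = 5852925 ways to choose the 8.
Count the complement (fewer than 2 women): C(12,0)·C(18,8) + C(12,1)·C(18,7) = 43758 + 381888 = 425646.
Probability = 1 − 425646/5852925 = 5427279/5852925 = 46387/50025.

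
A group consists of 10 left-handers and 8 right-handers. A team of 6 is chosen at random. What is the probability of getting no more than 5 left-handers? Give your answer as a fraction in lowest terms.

437/442

There are C(18,6) = 18564 ways to choose the 6.
The complement is exactly 6 left-handers: C(10,6)·C(8,0) = 210.
Probability = 1 − 210/18564 = 18354/18564 = 437/442.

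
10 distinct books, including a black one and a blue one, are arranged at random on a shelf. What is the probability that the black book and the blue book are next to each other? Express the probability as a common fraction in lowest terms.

There are 10! = 3628800 arrangements.
Treat the black book and the blue book as a block: 9! arrangements of the blocks × 2 orders within the block = 2·362880 = 725760.
Probability = 725760/3628800 = 1/5.

1/5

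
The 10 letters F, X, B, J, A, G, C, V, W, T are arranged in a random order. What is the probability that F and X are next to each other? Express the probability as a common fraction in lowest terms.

1/5

There are 10! = 3628800 arrangements.
Treat F and X as a block: 9! arrangements of the blocks × 2 orders within the block = 2·362880 = 725760.
Probability = 725760/3628800 = 1/5.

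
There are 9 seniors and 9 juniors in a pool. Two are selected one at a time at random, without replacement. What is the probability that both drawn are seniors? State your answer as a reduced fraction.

4/17

Multiply the conditional probabilities at each draw: 9/18 · 8/17 = 72/306 = 4/17.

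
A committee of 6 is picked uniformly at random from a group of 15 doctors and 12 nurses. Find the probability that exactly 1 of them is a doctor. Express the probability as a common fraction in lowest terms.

Total number of selections: C(27,6) = 296010.
Selections with exactly 1 doctor: choose 1 of the 15 doctors and 5 of the 12 nurses, C(15,1)·C(12,5) = 15·792 = 11880.
Probability = 11880/296010 = 12/299.

12/299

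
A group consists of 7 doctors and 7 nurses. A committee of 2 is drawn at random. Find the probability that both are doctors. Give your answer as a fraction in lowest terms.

3/13

There are C(14,2) = 91 possible selections.
Selections with all doctors: C(7,2) = 21.
Probability = 21/91 = 3/13.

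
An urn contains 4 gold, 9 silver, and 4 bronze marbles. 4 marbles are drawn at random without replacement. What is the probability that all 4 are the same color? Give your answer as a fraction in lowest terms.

32/595

There are C(17,4) = 2380 ways to draw 4 marbles.
All same color: C(4,4) + C(9,4) + C(4,4) = 1 + 126 + 1 = 128.
Probability = 128/2380 = 32/595.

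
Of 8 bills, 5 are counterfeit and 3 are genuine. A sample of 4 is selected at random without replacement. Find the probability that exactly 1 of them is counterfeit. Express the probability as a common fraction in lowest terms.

1/14

There are C(8,4) = 70 ways to choose 4 from 8.
Selections with exactly 1 counterfeit: choose 1 of the 5 counterfeit and 3 of the 3 genuine, C(5,1)·C(3,3) = 5·1 = 5.
Probability = 5/70 = 1/14.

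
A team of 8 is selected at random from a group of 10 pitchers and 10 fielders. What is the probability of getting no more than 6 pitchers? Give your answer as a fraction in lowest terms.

There are C(20,8) = 125970 ways to choose the 8.
Count the complement (more than 6 pitchers): C(10,7)·C(10,1) + C(10,8)·C(10,0) = 1200 + 45 = 1245.
Probability = 1 − 1245/125970 = 124725/125970 = 8315/8398.

8315/8398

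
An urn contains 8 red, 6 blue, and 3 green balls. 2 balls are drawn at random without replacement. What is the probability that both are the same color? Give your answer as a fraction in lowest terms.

23/68

There are C(17,2) = 136 ways to draw 2 balls.
All same color: C(8,2) + C(6,2) + C(3,2) = 28 + 15 + 3 = 46.
Probability = 46/136 = 23/68.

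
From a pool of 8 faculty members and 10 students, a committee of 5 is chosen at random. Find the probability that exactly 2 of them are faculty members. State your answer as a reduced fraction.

The sample space is all 5-subsets of the 18: C(18,5) = 8568.
Selections with exactly 2 faculty members: choose 2 of the 8 faculty members and 3 of the 10 students, C(8,2)·C(10,3) = 28·120 = 3360.
Probability = 3360/8568 = 20/51.

20/51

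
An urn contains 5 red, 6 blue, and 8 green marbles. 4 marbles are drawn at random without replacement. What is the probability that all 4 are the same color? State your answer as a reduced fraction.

There are C(19,4) = 3876 ways to draw 4 marbles.
All same color: C(5,4) + C(6,4) + C(8,4) = 5 + 15 + 70 = 90.
Probability = 90/3876 = 15/646.

15/646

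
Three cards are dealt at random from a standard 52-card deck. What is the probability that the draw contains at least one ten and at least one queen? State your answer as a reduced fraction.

There are C(52,3) = 22100 possible draws.
By inclusion-exclusion on the complements, draws missing all tens or all queens: C(48,3) + C(48,3) − C(44,3) = 17296 + 17296 − 13244 = 21348.
So draws with at least one of each: 22100 − 21348 = 752, probability 752/22100 = 188/5525.

188/5525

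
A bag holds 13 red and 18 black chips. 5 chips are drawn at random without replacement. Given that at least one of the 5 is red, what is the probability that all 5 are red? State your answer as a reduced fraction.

Work in counts. Selections with at least one red: C(31,5) − C(18,5) = 169911 − 8568 = 161343.
Of those, selections where all 5 are red: C(13,5) = 1287.
Conditional probability = 1287/161343 = 11/1379.

11/1379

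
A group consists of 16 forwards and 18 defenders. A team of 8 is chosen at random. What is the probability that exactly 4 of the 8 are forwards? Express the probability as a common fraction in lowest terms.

9100/29667

The sample space is all 8-subsets of the 34: C(34,8) = 18156204.
Selections with exactly 4 forwards: choose 4 of the 16 forwards and 4 of the 18 defenders, C(16,4)·C(18,4) = 1820·3060 = 5569200.
Probability = 5569200/18156204 = 9100/29667.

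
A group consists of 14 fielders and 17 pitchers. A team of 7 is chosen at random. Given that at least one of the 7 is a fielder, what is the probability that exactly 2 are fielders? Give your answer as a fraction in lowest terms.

Work in counts. Selections with at least one fielder: C(31,7) − C(17,7) = 2629575 − 19448 = 2610127.
Of those, selections where exactly 2 are fielders: C(14,2)·C(17,5) = 91·6188 = 563108.
Conditional probability = 563108/2610127 = 43316/200779.

43316/200779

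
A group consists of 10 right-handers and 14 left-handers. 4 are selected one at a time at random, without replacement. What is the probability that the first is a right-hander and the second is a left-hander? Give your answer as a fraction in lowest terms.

Multiply the conditional probabilities at each draw: 10/24 · 14/23 = 140/552 = 35/138.

35/138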